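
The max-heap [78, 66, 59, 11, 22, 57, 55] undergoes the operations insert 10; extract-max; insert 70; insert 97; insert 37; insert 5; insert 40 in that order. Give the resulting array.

[97, 70, 59, 66, 37, 57, 55, 11, 22, 10, 5, 40]

insert 10:
  append 10 at index 7 → [78, 66, 59, 11, 22, 57, 55, 10] (no swap needed)
extract-max → returns 78:
  remove root 78; move last element 10 to root → [10, 66, 59, 11, 22, 57, 55]
  10 vs larger child 66 at index 1, swap → [66, 10, 59, 11, 22, 57, 55]
  10 vs larger child 22 at index 4, swap → [66, 22, 59, 11, 10, 57, 55]
insert 70:
  append 70 at index 7 → [66, 22, 59, 11, 10, 57, 55, 70]
  70 > parent 11 at index 3, swap → [66, 22, 59, 70, 10, 57, 55, 11]
  70 > parent 22 at index 1, swap → [66, 70, 59, 22, 10, 57, 55, 11]
  70 > parent 66 at index 0, swap → [70, 66, 59, 22, 10, 57, 55, 11]
insert 97:
  append 97 at index 8 → [70, 66, 59, 22, 10, 57, 55, 11, 97]
  97 > parent 22 at index 3, swap → [70, 66, 59, 97, 10, 57, 55, 11, 22]
  97 > parent 66 at index 1, swap → [70, 97, 59, 66, 10, 57, 55, 11, 22]
  97 > parent 70 at index 0, swap → [97, 70, 59, 66, 10, 57, 55, 11, 22]
insert 37:
  append 37 at index 9 → [97, 70, 59, 66, 10, 57, 55, 11, 22, 37]
  37 > parent 10 at index 4, swap → [97, 70, 59, 66, 37, 57, 55, 11, 22, 10]
insert 5:
  append 5 at index 10 → [97, 70, 59, 66, 37, 57, 55, 11, 22, 10, 5] (no swap needed)
insert 40:
  append 40 at index 11 → [97, 70, 59, 66, 37, 57, 55, 11, 22, 10, 5, 40] (no swap needed)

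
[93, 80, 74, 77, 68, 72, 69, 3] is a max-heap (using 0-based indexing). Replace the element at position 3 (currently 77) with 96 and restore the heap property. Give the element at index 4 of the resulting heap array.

set index 3 from 77 to 96 → [93, 80, 74, 96, 68, 72, 69, 3]
96 > parent 80 at index 1, swap → [93, 96, 74, 80, 68, 72, 69, 3]
96 > parent 93 at index 0, swap → [96, 93, 74, 80, 68, 72, 69, 3]
resulting array: [96, 93, 74, 80, 68, 72, 69, 3]

68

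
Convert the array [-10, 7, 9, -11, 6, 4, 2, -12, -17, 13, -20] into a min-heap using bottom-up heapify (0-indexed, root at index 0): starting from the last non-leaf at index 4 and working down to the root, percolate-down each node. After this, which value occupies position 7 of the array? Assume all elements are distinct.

-10

sift down from index 4:
  6 vs smaller child -20 at index 10, swap → [-10, 7, 9, -11, -20, 4, 2, -12, -17, 13, 6]
sift down from index 3:
  -11 vs smaller child -17 at index 8, swap → [-10, 7, 9, -17, -20, 4, 2, -12, -11, 13, 6]
sift down from index 2:
  9 vs smaller child 2 at index 6, swap → [-10, 7, 2, -17, -20, 4, 9, -12, -11, 13, 6]
sift down from index 1:
  7 vs smaller child -20 at index 4, swap → [-10, -20, 2, -17, 7, 4, 9, -12, -11, 13, 6]
  7 vs smaller child 6 at index 10, swap → [-10, -20, 2, -17, 6, 4, 9, -12, -11, 13, 7]
sift down from index 0:
  -10 vs smaller child -20 at index 1, swap → [-20, -10, 2, -17, 6, 4, 9, -12, -11, 13, 7]
  -10 vs smaller child -17 at index 3, swap → [-20, -17, 2, -10, 6, 4, 9, -12, -11, 13, 7]
  -10 vs smaller child -12 at index 7, swap → [-20, -17, 2, -12, 6, 4, 9, -10, -11, 13, 7]
resulting array: [-20, -17, 2, -12, 6, 4, 9, -10, -11, 13, 7]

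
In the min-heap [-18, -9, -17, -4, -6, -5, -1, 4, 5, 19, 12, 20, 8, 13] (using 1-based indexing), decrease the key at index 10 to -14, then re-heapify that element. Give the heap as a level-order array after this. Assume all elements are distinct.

set index 10 from 19 to -14 → [-18, -9, -17, -4, -6, -5, -1, 4, 5, -14, 12, 20, 8, 13]
-14 < parent -6 at index 5, swap → [-18, -9, -17, -4, -14, -5, -1, 4, 5, -6, 12, 20, 8, 13]
-14 < parent -9 at index 2, swap → [-18, -14, -17, -4, -9, -5, -1, 4, 5, -6, 12, 20, 8, 13]

[-18, -14, -17, -4, -9, -5, -1, 4, 5, -6, 12, 20, 8, 13]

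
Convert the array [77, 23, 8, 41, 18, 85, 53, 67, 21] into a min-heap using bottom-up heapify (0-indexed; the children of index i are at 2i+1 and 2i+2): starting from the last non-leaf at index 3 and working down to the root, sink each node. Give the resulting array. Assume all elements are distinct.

sift down from index 3:
  41 vs smaller child 21 at index 8, swap → [77, 23, 8, 21, 18, 85, 53, 67, 41]
sift down from index 2: already satisfies heap property
sift down from index 1:
  23 vs smaller child 18 at index 4, swap → [77, 18, 8, 21, 23, 85, 53, 67, 41]
sift down from index 0:
  77 vs smaller child 8 at index 2, swap → [8, 18, 77, 21, 23, 85, 53, 67, 41]
  77 vs smaller child 53 at index 6, swap → [8, 18, 53, 21, 23, 85, 77, 67, 41]

[8, 18, 53, 21, 23, 85, 77, 67, 41]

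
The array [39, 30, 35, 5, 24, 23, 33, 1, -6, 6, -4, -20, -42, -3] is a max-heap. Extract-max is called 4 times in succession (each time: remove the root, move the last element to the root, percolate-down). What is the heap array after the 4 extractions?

[24, 6, 23, 5, -4, -20, -3, 1, -6, -42]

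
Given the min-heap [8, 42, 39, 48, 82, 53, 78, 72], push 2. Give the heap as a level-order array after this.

append 2 at index 8 → [8, 42, 39, 48, 82, 53, 78, 72, 2]
2 < parent 48 at index 3, swap → [8, 42, 39, 2, 82, 53, 78, 72, 48]
2 < parent 42 at index 1, swap → [8, 2, 39, 42, 82, 53, 78, 72, 48]
2 < parent 8 at index 0, swap → [2, 8, 39, 42, 82, 53, 78, 72, 48]

[2, 8, 39, 42, 82, 53, 78, 72, 48]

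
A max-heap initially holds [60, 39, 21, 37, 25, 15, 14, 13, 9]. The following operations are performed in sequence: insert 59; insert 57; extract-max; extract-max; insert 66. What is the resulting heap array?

[66, 57, 21, 37, 39, 15, 14, 13, 9, 25]

insert 59:
  append 59 at index 9 → [60, 39, 21, 37, 25, 15, 14, 13, 9, 59]
  59 > parent 25 at index 4, swap → [60, 39, 21, 37, 59, 15, 14, 13, 9, 25]
  59 > parent 39 at index 1, swap → [60, 59, 21, 37, 39, 15, 14, 13, 9, 25]
insert 57:
  append 57 at index 10 → [60, 59, 21, 37, 39, 15, 14, 13, 9, 25, 57]
  57 > parent 39 at index 4, swap → [60, 59, 21, 37, 57, 15, 14, 13, 9, 25, 39]
extract-max → returns 60:
  remove root 60; move last element 39 to root → [39, 59, 21, 37, 57, 15, 14, 13, 9, 25]
  39 vs larger child 59 at index 1, swap → [59, 39, 21, 37, 57, 15, 14, 13, 9, 25]
  39 vs larger child 57 at index 4, swap → [59, 57, 21, 37, 39, 15, 14, 13, 9, 25]
extract-max → returns 59:
  remove root 59; move last element 25 to root → [25, 57, 21, 37, 39, 15, 14, 13, 9]
  25 vs larger child 57 at index 1, swap → [57, 25, 21, 37, 39, 15, 14, 13, 9]
  25 vs larger child 39 at index 4, swap → [57, 39, 21, 37, 25, 15, 14, 13, 9]
insert 66:
  append 66 at index 9 → [57, 39, 21, 37, 25, 15, 14, 13, 9, 66]
  66 > parent 25 at index 4, swap → [57, 39, 21, 37, 66, 15, 14, 13, 9, 25]
  66 > parent 39 at index 1, swap → [57, 66, 21, 37, 39, 15, 14, 13, 9, 25]
  66 > parent 57 at index 0, swap → [66, 57, 21, 37, 39, 15, 14, 13, 9, 25]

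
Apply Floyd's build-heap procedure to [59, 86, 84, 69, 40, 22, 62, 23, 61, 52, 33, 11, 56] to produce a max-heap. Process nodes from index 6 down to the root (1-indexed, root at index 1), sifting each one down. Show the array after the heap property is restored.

[86, 69, 84, 61, 52, 56, 62, 23, 59, 40, 33, 11, 22]

sift down from index 6:
  22 vs larger child 56 at index 13, swap → [59, 86, 84, 69, 40, 56, 62, 23, 61, 52, 33, 11, 22]
sift down from index 5:
  40 vs larger child 52 at index 10, swap → [59, 86, 84, 69, 52, 56, 62, 23, 61, 40, 33, 11, 22]
sift down from index 4: already satisfies heap property
sift down from index 3: already satisfies heap property
sift down from index 2: already satisfies heap property
sift down from index 1:
  59 vs larger child 86 at index 2, swap → [86, 59, 84, 69, 52, 56, 62, 23, 61, 40, 33, 11, 22]
  59 vs larger child 69 at index 4, swap → [86, 69, 84, 59, 52, 56, 62, 23, 61, 40, 33, 11, 22]
  59 vs larger child 61 at index 9, swap → [86, 69, 84, 61, 52, 56, 62, 23, 59, 40, 33, 11, 22]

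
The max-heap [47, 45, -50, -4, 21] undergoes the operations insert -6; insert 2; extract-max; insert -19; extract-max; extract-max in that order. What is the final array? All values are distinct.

insert -6:
  append -6 at index 5 → [47, 45, -50, -4, 21, -6]
  -6 > parent -50 at index 2, swap → [47, 45, -6, -4, 21, -50]
insert 2:
  append 2 at index 6 → [47, 45, -6, -4, 21, -50, 2]
  2 > parent -6 at index 2, swap → [47, 45, 2, -4, 21, -50, -6]
extract-max → returns 47:
  remove root 47; move last element -6 to root → [-6, 45, 2, -4, 21, -50]
  -6 vs larger child 45 at index 1, swap → [45, -6, 2, -4, 21, -50]
  -6 vs larger child 21 at index 4, swap → [45, 21, 2, -4, -6, -50]
insert -19:
  append -19 at index 6 → [45, 21, 2, -4, -6, -50, -19] (no swap needed)
extract-max → returns 45:
  remove root 45; move last element -19 to root → [-19, 21, 2, -4, -6, -50]
  -19 vs larger child 21 at index 1, swap → [21, -19, 2, -4, -6, -50]
  -19 vs larger child -4 at index 3, swap → [21, -4, 2, -19, -6, -50]
extract-max → returns 21:
  remove root 21; move last element -50 to root → [-50, -4, 2, -19, -6]
  -50 vs larger child 2 at index 2, swap → [2, -4, -50, -19, -6]

[2, -4, -50, -19, -6]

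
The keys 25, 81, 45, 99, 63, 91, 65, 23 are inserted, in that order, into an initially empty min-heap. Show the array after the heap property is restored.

[23, 25, 45, 63, 81, 91, 65, 99]

Insert 25:
  append 25 at index 0 → [25] (no swap needed)
Insert 81:
  append 81 at index 1 → [25, 81] (no swap needed)
Insert 45:
  append 45 at index 2 → [25, 81, 45] (no swap needed)
Insert 99:
  append 99 at index 3 → [25, 81, 45, 99] (no swap needed)
Insert 63:
  append 63 at index 4 → [25, 81, 45, 99, 63]
  63 < parent 81 at index 1, swap → [25, 63, 45, 99, 81]
Insert 91:
  append 91 at index 5 → [25, 63, 45, 99, 81, 91] (no swap needed)
Insert 65:
  append 65 at index 6 → [25, 63, 45, 99, 81, 91, 65] (no swap needed)
Insert 23:
  append 23 at index 7 → [25, 63, 45, 99, 81, 91, 65, 23]
  23 < parent 99 at index 3, swap → [25, 63, 45, 23, 81, 91, 65, 99]
  23 < parent 63 at index 1, swap → [25, 23, 45, 63, 81, 91, 65, 99]
  23 < parent 25 at index 0, swap → [23, 25, 45, 63, 81, 91, 65, 99]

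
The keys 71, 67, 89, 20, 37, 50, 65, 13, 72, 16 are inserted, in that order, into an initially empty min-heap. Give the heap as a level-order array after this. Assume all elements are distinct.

Insert 71:
  append 71 at index 0 → [71] (no swap needed)
Insert 67:
  append 67 at index 1 → [71, 67]
  67 < parent 71 at index 0, swap → [67, 71]
Insert 89:
  append 89 at index 2 → [67, 71, 89] (no swap needed)
Insert 20:
  append 20 at index 3 → [67, 71, 89, 20]
  20 < parent 71 at index 1, swap → [67, 20, 89, 71]
  20 < parent 67 at index 0, swap → [20, 67, 89, 71]
Insert 37:
  append 37 at index 4 → [20, 67, 89, 71, 37]
  37 < parent 67 at index 1, swap → [20, 37, 89, 71, 67]
Insert 50:
  append 50 at index 5 → [20, 37, 89, 71, 67, 50]
  50 < parent 89 at index 2, swap → [20, 37, 50, 71, 67, 89]
Insert 65:
  append 65 at index 6 → [20, 37, 50, 71, 67, 89, 65] (no swap needed)
Insert 13:
  append 13 at index 7 → [20, 37, 50, 71, 67, 89, 65, 13]
  13 < parent 71 at index 3, swap → [20, 37, 50, 13, 67, 89, 65, 71]
  13 < parent 37 at index 1, swap → [20, 13, 50, 37, 67, 89, 65, 71]
  13 < parent 20 at index 0, swap → [13, 20, 50, 37, 67, 89, 65, 71]
Insert 72:
  append 72 at index 8 → [13, 20, 50, 37, 67, 89, 65, 71, 72] (no swap needed)
Insert 16:
  append 16 at index 9 → [13, 20, 50, 37, 67, 89, 65, 71, 72, 16]
  16 < parent 67 at index 4, swap → [13, 20, 50, 37, 16, 89, 65, 71, 72, 67]
  16 < parent 20 at index 1, swap → [13, 16, 50, 37, 20, 89, 65, 71, 72, 67]

[13, 16, 50, 37, 20, 89, 65, 71, 72, 67]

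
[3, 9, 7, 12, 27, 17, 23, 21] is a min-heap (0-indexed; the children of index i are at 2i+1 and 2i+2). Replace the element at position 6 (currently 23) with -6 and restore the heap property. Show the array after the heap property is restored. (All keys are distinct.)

set index 6 from 23 to -6 → [3, 9, 7, 12, 27, 17, -6, 21]
-6 < parent 7 at index 2, swap → [3, 9, -6, 12, 27, 17, 7, 21]
-6 < parent 3 at index 0, swap → [-6, 9, 3, 12, 27, 17, 7, 21]

[-6, 9, 3, 12, 27, 17, 7, 21]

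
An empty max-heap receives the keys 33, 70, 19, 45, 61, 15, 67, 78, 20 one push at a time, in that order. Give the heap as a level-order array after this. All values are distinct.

[78, 70, 67, 61, 45, 15, 19, 33, 20]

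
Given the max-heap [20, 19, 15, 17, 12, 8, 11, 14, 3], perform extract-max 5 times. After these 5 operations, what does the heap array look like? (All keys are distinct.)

extract-max #1 returns 20:
  remove root 20; move last element 3 to root → [3, 19, 15, 17, 12, 8, 11, 14]
  3 vs larger child 19 at index 1, swap → [19, 3, 15, 17, 12, 8, 11, 14]
  3 vs larger child 17 at index 3, swap → [19, 17, 15, 3, 12, 8, 11, 14]
  3 vs only child 14 at index 7, swap → [19, 17, 15, 14, 12, 8, 11, 3]
extract-max #2 returns 19:
  remove root 19; move last element 3 to root → [3, 17, 15, 14, 12, 8, 11]
  3 vs larger child 17 at index 1, swap → [17, 3, 15, 14, 12, 8, 11]
  3 vs larger child 14 at index 3, swap → [17, 14, 15, 3, 12, 8, 11]
extract-max #3 returns 17:
  remove root 17; move last element 11 to root → [11, 14, 15, 3, 12, 8]
  11 vs larger child 15 at index 2, swap → [15, 14, 11, 3, 12, 8]
extract-max #4 returns 15:
  remove root 15; move last element 8 to root → [8, 14, 11, 3, 12]
  8 vs larger child 14 at index 1, swap → [14, 8, 11, 3, 12]
  8 vs larger child 12 at index 4, swap → [14, 12, 11, 3, 8]
extract-max #5 returns 14:
  remove root 14; move last element 8 to root → [8, 12, 11, 3]
  8 vs larger child 12 at index 1, swap → [12, 8, 11, 3]

[12, 8, 11, 3]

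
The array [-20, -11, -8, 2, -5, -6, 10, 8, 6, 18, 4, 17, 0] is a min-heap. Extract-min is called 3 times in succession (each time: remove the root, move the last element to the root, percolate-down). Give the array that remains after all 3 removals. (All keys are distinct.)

extract-min #1 returns -20:
  remove root -20; move last element 0 to root → [0, -11, -8, 2, -5, -6, 10, 8, 6, 18, 4, 17]
  0 vs smaller child -11 at index 1, swap → [-11, 0, -8, 2, -5, -6, 10, 8, 6, 18, 4, 17]
  0 vs smaller child -5 at index 4, swap → [-11, -5, -8, 2, 0, -6, 10, 8, 6, 18, 4, 17]
extract-min #2 returns -11:
  remove root -11; move last element 17 to root → [17, -5, -8, 2, 0, -6, 10, 8, 6, 18, 4]
  17 vs smaller child -8 at index 2, swap → [-8, -5, 17, 2, 0, -6, 10, 8, 6, 18, 4]
  17 vs smaller child -6 at index 5, swap → [-8, -5, -6, 2, 0, 17, 10, 8, 6, 18, 4]
extract-min #3 returns -8:
  remove root -8; move last element 4 to root → [4, -5, -6, 2, 0, 17, 10, 8, 6, 18]
  4 vs smaller child -6 at index 2, swap → [-6, -5, 4, 2, 0, 17, 10, 8, 6, 18]

[-6, -5, 4, 2, 0, 17, 10, 8, 6, 18]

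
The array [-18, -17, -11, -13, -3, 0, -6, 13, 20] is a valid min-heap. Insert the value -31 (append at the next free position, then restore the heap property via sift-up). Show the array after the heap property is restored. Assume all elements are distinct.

append -31 at index 9 → [-18, -17, -11, -13, -3, 0, -6, 13, 20, -31]
-31 < parent -3 at index 4, swap → [-18, -17, -11, -13, -31, 0, -6, 13, 20, -3]
-31 < parent -17 at index 1, swap → [-18, -31, -11, -13, -17, 0, -6, 13, 20, -3]
-31 < parent -18 at index 0, swap → [-31, -18, -11, -13, -17, 0, -6, 13, 20, -3]

[-31, -18, -11, -13, -17, 0, -6, 13, 20, -3]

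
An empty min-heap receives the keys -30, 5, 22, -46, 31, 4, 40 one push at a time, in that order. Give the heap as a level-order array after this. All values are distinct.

Insert -30:
  append -30 at index 0 → [-30] (no swap needed)
Insert 5:
  append 5 at index 1 → [-30, 5] (no swap needed)
Insert 22:
  append 22 at index 2 → [-30, 5, 22] (no swap needed)
Insert -46:
  append -46 at index 3 → [-30, 5, 22, -46]
  -46 < parent 5 at index 1, swap → [-30, -46, 22, 5]
  -46 < parent -30 at index 0, swap → [-46, -30, 22, 5]
Insert 31:
  append 31 at index 4 → [-46, -30, 22, 5, 31] (no swap needed)
Insert 4:
  append 4 at index 5 → [-46, -30, 22, 5, 31, 4]
  4 < parent 22 at index 2, swap → [-46, -30, 4, 5, 31, 22]
Insert 40:
  append 40 at index 6 → [-46, -30, 4, 5, 31, 22, 40] (no swap needed)

[-46, -30, 4, 5, 31, 22, 40]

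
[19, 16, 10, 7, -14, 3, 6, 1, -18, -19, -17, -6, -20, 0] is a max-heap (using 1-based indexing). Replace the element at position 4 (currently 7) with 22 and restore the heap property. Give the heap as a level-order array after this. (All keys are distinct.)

[22, 19, 10, 16, -14, 3, 6, 1, -18, -19, -17, -6, -20, 0]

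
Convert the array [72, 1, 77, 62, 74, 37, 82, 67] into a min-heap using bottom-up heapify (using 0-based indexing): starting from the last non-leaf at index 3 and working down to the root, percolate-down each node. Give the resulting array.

[1, 62, 37, 67, 74, 77, 82, 72]

sift down from index 3: already satisfies heap property
sift down from index 2:
  77 vs smaller child 37 at index 5, swap → [72, 1, 37, 62, 74, 77, 82, 67]
sift down from index 1: already satisfies heap property
sift down from index 0:
  72 vs smaller child 1 at index 1, swap → [1, 72, 37, 62, 74, 77, 82, 67]
  72 vs smaller child 62 at index 3, swap → [1, 62, 37, 72, 74, 77, 82, 67]
  72 vs only child 67 at index 7, swap → [1, 62, 37, 67, 74, 77, 82, 72]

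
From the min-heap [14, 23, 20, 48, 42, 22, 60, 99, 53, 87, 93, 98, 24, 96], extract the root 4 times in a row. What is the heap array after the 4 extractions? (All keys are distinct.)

extract-min #1 returns 14:
  remove root 14; move last element 96 to root → [96, 23, 20, 48, 42, 22, 60, 99, 53, 87, 93, 98, 24]
  96 vs smaller child 20 at index 2, swap → [20, 23, 96, 48, 42, 22, 60, 99, 53, 87, 93, 98, 24]
  96 vs smaller child 22 at index 5, swap → [20, 23, 22, 48, 42, 96, 60, 99, 53, 87, 93, 98, 24]
  96 vs smaller child 24 at index 12, swap → [20, 23, 22, 48, 42, 24, 60, 99, 53, 87, 93, 98, 96]
extract-min #2 returns 20:
  remove root 20; move last element 96 to root → [96, 23, 22, 48, 42, 24, 60, 99, 53, 87, 93, 98]
  96 vs smaller child 22 at index 2, swap → [22, 23, 96, 48, 42, 24, 60, 99, 53, 87, 93, 98]
  96 vs smaller child 24 at index 5, swap → [22, 23, 24, 48, 42, 96, 60, 99, 53, 87, 93, 98]
extract-min #3 returns 22:
  remove root 22; move last element 98 to root → [98, 23, 24, 48, 42, 96, 60, 99, 53, 87, 93]
  98 vs smaller child 23 at index 1, swap → [23, 98, 24, 48, 42, 96, 60, 99, 53, 87, 93]
  98 vs smaller child 42 at index 4, swap → [23, 42, 24, 48, 98, 96, 60, 99, 53, 87, 93]
  98 vs smaller child 87 at index 9, swap → [23, 42, 24, 48, 87, 96, 60, 99, 53, 98, 93]
extract-min #4 returns 23:
  remove root 23; move last element 93 to root → [93, 42, 24, 48, 87, 96, 60, 99, 53, 98]
  93 vs smaller child 24 at index 2, swap → [24, 42, 93, 48, 87, 96, 60, 99, 53, 98]
  93 vs smaller child 60 at index 6, swap → [24, 42, 60, 48, 87, 96, 93, 99, 53, 98]

[24, 42, 60, 48, 87, 96, 93, 99, 53, 98]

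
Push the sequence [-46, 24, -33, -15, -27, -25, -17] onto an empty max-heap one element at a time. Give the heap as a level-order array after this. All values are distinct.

Insert -46:
  append -46 at index 0 → [-46] (no swap needed)
Insert 24:
  append 24 at index 1 → [-46, 24]
  24 > parent -46 at index 0, swap → [24, -46]
Insert -33:
  append -33 at index 2 → [24, -46, -33] (no swap needed)
Insert -15:
  append -15 at index 3 → [24, -46, -33, -15]
  -15 > parent -46 at index 1, swap → [24, -15, -33, -46]
Insert -27:
  append -27 at index 4 → [24, -15, -33, -46, -27] (no swap needed)
Insert -25:
  append -25 at index 5 → [24, -15, -33, -46, -27, -25]
  -25 > parent -33 at index 2, swap → [24, -15, -25, -46, -27, -33]
Insert -17:
  append -17 at index 6 → [24, -15, -25, -46, -27, -33, -17]
  -17 > parent -25 at index 2, swap → [24, -15, -17, -46, -27, -33, -25]

[24, -15, -17, -46, -27, -33, -25]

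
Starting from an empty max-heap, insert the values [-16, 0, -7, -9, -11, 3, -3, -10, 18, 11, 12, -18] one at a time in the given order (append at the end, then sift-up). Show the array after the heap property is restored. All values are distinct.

[18, 12, 0, -9, 11, -7, -3, -16, -10, -11, 3, -18]

Insert -16:
  append -16 at index 0 → [-16] (no swap needed)
Insert 0:
  append 0 at index 1 → [-16, 0]
  0 > parent -16 at index 0, swap → [0, -16]
Insert -7:
  append -7 at index 2 → [0, -16, -7] (no swap needed)
Insert -9:
  append -9 at index 3 → [0, -16, -7, -9]
  -9 > parent -16 at index 1, swap → [0, -9, -7, -16]
Insert -11:
  append -11 at index 4 → [0, -9, -7, -16, -11] (no swap needed)
Insert 3:
  append 3 at index 5 → [0, -9, -7, -16, -11, 3]
  3 > parent -7 at index 2, swap → [0, -9, 3, -16, -11, -7]
  3 > parent 0 at index 0, swap → [3, -9, 0, -16, -11, -7]
Insert -3:
  append -3 at index 6 → [3, -9, 0, -16, -11, -7, -3] (no swap needed)
Insert -10:
  append -10 at index 7 → [3, -9, 0, -16, -11, -7, -3, -10]
  -10 > parent -16 at index 3, swap → [3, -9, 0, -10, -11, -7, -3, -16]
Insert 18:
  append 18 at index 8 → [3, -9, 0, -10, -11, -7, -3, -16, 18]
  18 > parent -10 at index 3, swap → [3, -9, 0, 18, -11, -7, -3, -16, -10]
  18 > parent -9 at index 1, swap → [3, 18, 0, -9, -11, -7, -3, -16, -10]
  18 > parent 3 at index 0, swap → [18, 3, 0, -9, -11, -7, -3, -16, -10]
Insert 11:
  append 11 at index 9 → [18, 3, 0, -9, -11, -7, -3, -16, -10, 11]
  11 > parent -11 at index 4, swap → [18, 3, 0, -9, 11, -7, -3, -16, -10, -11]
  11 > parent 3 at index 1, swap → [18, 11, 0, -9, 3, -7, -3, -16, -10, -11]
Insert 12:
  append 12 at index 10 → [18, 11, 0, -9, 3, -7, -3, -16, -10, -11, 12]
  12 > parent 3 at index 4, swap → [18, 11, 0, -9, 12, -7, -3, -16, -10, -11, 3]
  12 > parent 11 at index 1, swap → [18, 12, 0, -9, 11, -7, -3, -16, -10, -11, 3]
Insert -18:
  append -18 at index 11 → [18, 12, 0, -9, 11, -7, -3, -16, -10, -11, 3, -18] (no swap needed)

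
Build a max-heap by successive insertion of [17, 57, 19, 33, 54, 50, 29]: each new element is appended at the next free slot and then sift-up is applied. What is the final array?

Insert 17:
  append 17 at index 0 → [17] (no swap needed)
Insert 57:
  append 57 at index 1 → [17, 57]
  57 > parent 17 at index 0, swap → [57, 17]
Insert 19:
  append 19 at index 2 → [57, 17, 19] (no swap needed)
Insert 33:
  append 33 at index 3 → [57, 17, 19, 33]
  33 > parent 17 at index 1, swap → [57, 33, 19, 17]
Insert 54:
  append 54 at index 4 → [57, 33, 19, 17, 54]
  54 > parent 33 at index 1, swap → [57, 54, 19, 17, 33]
Insert 50:
  append 50 at index 5 → [57, 54, 19, 17, 33, 50]
  50 > parent 19 at index 2, swap → [57, 54, 50, 17, 33, 19]
Insert 29:
  append 29 at index 6 → [57, 54, 50, 17, 33, 19, 29] (no swap needed)

[57, 54, 50, 17, 33, 19, 29]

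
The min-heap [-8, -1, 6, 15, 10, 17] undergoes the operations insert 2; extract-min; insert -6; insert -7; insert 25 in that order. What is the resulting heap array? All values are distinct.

insert 2:
  append 2 at index 6 → [-8, -1, 6, 15, 10, 17, 2]
  2 < parent 6 at index 2, swap → [-8, -1, 2, 15, 10, 17, 6]
extract-min → returns -8:
  remove root -8; move last element 6 to root → [6, -1, 2, 15, 10, 17]
  6 vs smaller child -1 at index 1, swap → [-1, 6, 2, 15, 10, 17]
insert -6:
  append -6 at index 6 → [-1, 6, 2, 15, 10, 17, -6]
  -6 < parent 2 at index 2, swap → [-1, 6, -6, 15, 10, 17, 2]
  -6 < parent -1 at index 0, swap → [-6, 6, -1, 15, 10, 17, 2]
insert -7:
  append -7 at index 7 → [-6, 6, -1, 15, 10, 17, 2, -7]
  -7 < parent 15 at index 3, swap → [-6, 6, -1, -7, 10, 17, 2, 15]
  -7 < parent 6 at index 1, swap → [-6, -7, -1, 6, 10, 17, 2, 15]
  -7 < parent -6 at index 0, swap → [-7, -6, -1, 6, 10, 17, 2, 15]
insert 25:
  append 25 at index 8 → [-7, -6, -1, 6, 10, 17, 2, 15, 25] (no swap needed)

[-7, -6, -1, 6, 10, 17, 2, 15, 25]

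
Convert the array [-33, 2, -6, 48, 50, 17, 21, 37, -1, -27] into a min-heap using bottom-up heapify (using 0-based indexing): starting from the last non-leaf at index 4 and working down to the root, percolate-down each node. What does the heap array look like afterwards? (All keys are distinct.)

[-33, -27, -6, -1, 2, 17, 21, 37, 48, 50]

sift down from index 4:
  50 vs only child -27 at index 9, swap → [-33, 2, -6, 48, -27, 17, 21, 37, -1, 50]
sift down from index 3:
  48 vs smaller child -1 at index 8, swap → [-33, 2, -6, -1, -27, 17, 21, 37, 48, 50]
sift down from index 2: already satisfies heap property
sift down from index 1:
  2 vs smaller child -27 at index 4, swap → [-33, -27, -6, -1, 2, 17, 21, 37, 48, 50]
sift down from index 0: already satisfies heap property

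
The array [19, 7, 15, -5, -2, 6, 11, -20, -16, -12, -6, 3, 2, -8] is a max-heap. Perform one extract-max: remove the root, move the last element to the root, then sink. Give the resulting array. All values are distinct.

[15, 7, 11, -5, -2, 6, -8, -20, -16, -12, -6, 3, 2]

remove root 19; move last element -8 to root → [-8, 7, 15, -5, -2, 6, 11, -20, -16, -12, -6, 3, 2]
-8 vs larger child 15 at index 2, swap → [15, 7, -8, -5, -2, 6, 11, -20, -16, -12, -6, 3, 2]
-8 vs larger child 11 at index 6, swap → [15, 7, 11, -5, -2, 6, -8, -20, -16, -12, -6, 3, 2]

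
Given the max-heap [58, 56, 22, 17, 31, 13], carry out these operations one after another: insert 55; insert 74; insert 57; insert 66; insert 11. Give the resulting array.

[74, 66, 55, 57, 58, 13, 22, 17, 56, 31, 11]

insert 55:
  append 55 at index 6 → [58, 56, 22, 17, 31, 13, 55]
  55 > parent 22 at index 2, swap → [58, 56, 55, 17, 31, 13, 22]
insert 74:
  append 74 at index 7 → [58, 56, 55, 17, 31, 13, 22, 74]
  74 > parent 17 at index 3, swap → [58, 56, 55, 74, 31, 13, 22, 17]
  74 > parent 56 at index 1, swap → [58, 74, 55, 56, 31, 13, 22, 17]
  74 > parent 58 at index 0, swap → [74, 58, 55, 56, 31, 13, 22, 17]
insert 57:
  append 57 at index 8 → [74, 58, 55, 56, 31, 13, 22, 17, 57]
  57 > parent 56 at index 3, swap → [74, 58, 55, 57, 31, 13, 22, 17, 56]
insert 66:
  append 66 at index 9 → [74, 58, 55, 57, 31, 13, 22, 17, 56, 66]
  66 > parent 31 at index 4, swap → [74, 58, 55, 57, 66, 13, 22, 17, 56, 31]
  66 > parent 58 at index 1, swap → [74, 66, 55, 57, 58, 13, 22, 17, 56, 31]
insert 11:
  append 11 at index 10 → [74, 66, 55, 57, 58, 13, 22, 17, 56, 31, 11] (no swap needed)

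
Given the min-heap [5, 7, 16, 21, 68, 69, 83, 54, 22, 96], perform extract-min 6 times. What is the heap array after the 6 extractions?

extract-min #1 returns 5:
  remove root 5; move last element 96 to root → [96, 7, 16, 21, 68, 69, 83, 54, 22]
  96 vs smaller child 7 at index 1, swap → [7, 96, 16, 21, 68, 69, 83, 54, 22]
  96 vs smaller child 21 at index 3, swap → [7, 21, 16, 96, 68, 69, 83, 54, 22]
  96 vs smaller child 22 at index 8, swap → [7, 21, 16, 22, 68, 69, 83, 54, 96]
extract-min #2 returns 7:
  remove root 7; move last element 96 to root → [96, 21, 16, 22, 68, 69, 83, 54]
  96 vs smaller child 16 at index 2, swap → [16, 21, 96, 22, 68, 69, 83, 54]
  96 vs smaller child 69 at index 5, swap → [16, 21, 69, 22, 68, 96, 83, 54]
extract-min #3 returns 16:
  remove root 16; move last element 54 to root → [54, 21, 69, 22, 68, 96, 83]
  54 vs smaller child 21 at index 1, swap → [21, 54, 69, 22, 68, 96, 83]
  54 vs smaller child 22 at index 3, swap → [21, 22, 69, 54, 68, 96, 83]
extract-min #4 returns 21:
  remove root 21; move last element 83 to root → [83, 22, 69, 54, 68, 96]
  83 vs smaller child 22 at index 1, swap → [22, 83, 69, 54, 68, 96]
  83 vs smaller child 54 at index 3, swap → [22, 54, 69, 83, 68, 96]
extract-min #5 returns 22:
  remove root 22; move last element 96 to root → [96, 54, 69, 83, 68]
  96 vs smaller child 54 at index 1, swap → [54, 96, 69, 83, 68]
  96 vs smaller child 68 at index 4, swap → [54, 68, 69, 83, 96]
extract-min #6 returns 54:
  remove root 54; move last element 96 to root → [96, 68, 69, 83]
  96 vs smaller child 68 at index 1, swap → [68, 96, 69, 83]
  96 vs only child 83 at index 3, swap → [68, 83, 69, 96]

[68, 83, 69, 96]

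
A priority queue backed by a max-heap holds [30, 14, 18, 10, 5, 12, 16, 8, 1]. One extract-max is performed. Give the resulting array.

[18, 14, 16, 10, 5, 12, 1, 8]

remove root 30; move last element 1 to root → [1, 14, 18, 10, 5, 12, 16, 8]
1 vs larger child 18 at index 2, swap → [18, 14, 1, 10, 5, 12, 16, 8]
1 vs larger child 16 at index 6, swap → [18, 14, 16, 10, 5, 12, 1, 8]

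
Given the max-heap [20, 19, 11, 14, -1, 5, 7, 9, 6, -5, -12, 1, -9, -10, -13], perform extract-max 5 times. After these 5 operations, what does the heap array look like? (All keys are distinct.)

extract-max #1 returns 20:
  remove root 20; move last element -13 to root → [-13, 19, 11, 14, -1, 5, 7, 9, 6, -5, -12, 1, -9, -10]
  -13 vs larger child 19 at index 1, swap → [19, -13, 11, 14, -1, 5, 7, 9, 6, -5, -12, 1, -9, -10]
  -13 vs larger child 14 at index 3, swap → [19, 14, 11, -13, -1, 5, 7, 9, 6, -5, -12, 1, -9, -10]
  -13 vs larger child 9 at index 7, swap → [19, 14, 11, 9, -1, 5, 7, -13, 6, -5, -12, 1, -9, -10]
extract-max #2 returns 19:
  remove root 19; move last element -10 to root → [-10, 14, 11, 9, -1, 5, 7, -13, 6, -5, -12, 1, -9]
  -10 vs larger child 14 at index 1, swap → [14, -10, 11, 9, -1, 5, 7, -13, 6, -5, -12, 1, -9]
  -10 vs larger child 9 at index 3, swap → [14, 9, 11, -10, -1, 5, 7, -13, 6, -5, -12, 1, -9]
  -10 vs larger child 6 at index 8, swap → [14, 9, 11, 6, -1, 5, 7, -13, -10, -5, -12, 1, -9]
extract-max #3 returns 14:
  remove root 14; move last element -9 to root → [-9, 9, 11, 6, -1, 5, 7, -13, -10, -5, -12, 1]
  -9 vs larger child 11 at index 2, swap → [11, 9, -9, 6, -1, 5, 7, -13, -10, -5, -12, 1]
  -9 vs larger child 7 at index 6, swap → [11, 9, 7, 6, -1, 5, -9, -13, -10, -5, -12, 1]
extract-max #4 returns 11:
  remove root 11; move last element 1 to root → [1, 9, 7, 6, -1, 5, -9, -13, -10, -5, -12]
  1 vs larger child 9 at index 1, swap → [9, 1, 7, 6, -1, 5, -9, -13, -10, -5, -12]
  1 vs larger child 6 at index 3, swap → [9, 6, 7, 1, -1, 5, -9, -13, -10, -5, -12]
extract-max #5 returns 9:
  remove root 9; move last element -12 to root → [-12, 6, 7, 1, -1, 5, -9, -13, -10, -5]
  -12 vs larger child 7 at index 2, swap → [7, 6, -12, 1, -1, 5, -9, -13, -10, -5]
  -12 vs larger child 5 at index 5, swap → [7, 6, 5, 1, -1, -12, -9, -13, -10, -5]

[7, 6, 5, 1, -1, -12, -9, -13, -10, -5]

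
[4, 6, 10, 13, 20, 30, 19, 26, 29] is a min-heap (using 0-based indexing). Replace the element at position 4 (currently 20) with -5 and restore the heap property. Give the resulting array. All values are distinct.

set index 4 from 20 to -5 → [4, 6, 10, 13, -5, 30, 19, 26, 29]
-5 < parent 6 at index 1, swap → [4, -5, 10, 13, 6, 30, 19, 26, 29]
-5 < parent 4 at index 0, swap → [-5, 4, 10, 13, 6, 30, 19, 26, 29]

[-5, 4, 10, 13, 6, 30, 19, 26, 29]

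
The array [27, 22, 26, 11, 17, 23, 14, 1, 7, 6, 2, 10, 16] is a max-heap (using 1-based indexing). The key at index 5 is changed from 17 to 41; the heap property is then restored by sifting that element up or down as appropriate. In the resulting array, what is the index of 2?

11

set index 5 from 17 to 41 → [27, 22, 26, 11, 41, 23, 14, 1, 7, 6, 2, 10, 16]
41 > parent 22 at index 2, swap → [27, 41, 26, 11, 22, 23, 14, 1, 7, 6, 2, 10, 16]
41 > parent 27 at index 1, swap → [41, 27, 26, 11, 22, 23, 14, 1, 7, 6, 2, 10, 16]
resulting array: [41, 27, 26, 11, 22, 23, 14, 1, 7, 6, 2, 10, 16]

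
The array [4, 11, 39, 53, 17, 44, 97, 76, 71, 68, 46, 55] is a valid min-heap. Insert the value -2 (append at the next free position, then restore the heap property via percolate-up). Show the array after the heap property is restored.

[-2, 11, 4, 53, 17, 39, 97, 76, 71, 68, 46, 55, 44]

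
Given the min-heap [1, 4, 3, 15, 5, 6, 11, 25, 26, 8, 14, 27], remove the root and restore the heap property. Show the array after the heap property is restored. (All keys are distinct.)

[3, 4, 6, 15, 5, 27, 11, 25, 26, 8, 14]

remove root 1; move last element 27 to root → [27, 4, 3, 15, 5, 6, 11, 25, 26, 8, 14]
27 vs smaller child 3 at index 2, swap → [3, 4, 27, 15, 5, 6, 11, 25, 26, 8, 14]
27 vs smaller child 6 at index 5, swap → [3, 4, 6, 15, 5, 27, 11, 25, 26, 8, 14]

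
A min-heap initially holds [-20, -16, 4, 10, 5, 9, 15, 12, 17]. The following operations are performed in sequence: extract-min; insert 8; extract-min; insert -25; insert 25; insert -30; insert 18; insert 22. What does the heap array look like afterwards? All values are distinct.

[-30, -25, 9, 5, 4, 10, 15, 12, 8, 25, 17, 18, 22]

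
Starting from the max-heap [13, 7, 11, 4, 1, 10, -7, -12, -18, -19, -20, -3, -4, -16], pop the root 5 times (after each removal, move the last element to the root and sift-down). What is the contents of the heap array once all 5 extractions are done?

[1, -12, -3, -16, -19, -4, -7, -20, -18]

extract-max #1 returns 13:
  remove root 13; move last element -16 to root → [-16, 7, 11, 4, 1, 10, -7, -12, -18, -19, -20, -3, -4]
  -16 vs larger child 11 at index 2, swap → [11, 7, -16, 4, 1, 10, -7, -12, -18, -19, -20, -3, -4]
  -16 vs larger child 10 at index 5, swap → [11, 7, 10, 4, 1, -16, -7, -12, -18, -19, -20, -3, -4]
  -16 vs larger child -3 at index 11, swap → [11, 7, 10, 4, 1, -3, -7, -12, -18, -19, -20, -16, -4]
extract-max #2 returns 11:
  remove root 11; move last element -4 to root → [-4, 7, 10, 4, 1, -3, -7, -12, -18, -19, -20, -16]
  -4 vs larger child 10 at index 2, swap → [10, 7, -4, 4, 1, -3, -7, -12, -18, -19, -20, -16]
  -4 vs larger child -3 at index 5, swap → [10, 7, -3, 4, 1, -4, -7, -12, -18, -19, -20, -16]
extract-max #3 returns 10:
  remove root 10; move last element -16 to root → [-16, 7, -3, 4, 1, -4, -7, -12, -18, -19, -20]
  -16 vs larger child 7 at index 1, swap → [7, -16, -3, 4, 1, -4, -7, -12, -18, -19, -20]
  -16 vs larger child 4 at index 3, swap → [7, 4, -3, -16, 1, -4, -7, -12, -18, -19, -20]
  -16 vs larger child -12 at index 7, swap → [7, 4, -3, -12, 1, -4, -7, -16, -18, -19, -20]
extract-max #4 returns 7:
  remove root 7; move last element -20 to root → [-20, 4, -3, -12, 1, -4, -7, -16, -18, -19]
  -20 vs larger child 4 at index 1, swap → [4, -20, -3, -12, 1, -4, -7, -16, -18, -19]
  -20 vs larger child 1 at index 4, swap → [4, 1, -3, -12, -20, -4, -7, -16, -18, -19]
  -20 vs only child -19 at index 9, swap → [4, 1, -3, -12, -19, -4, -7, -16, -18, -20]
extract-max #5 returns 4:
  remove root 4; move last element -20 to root → [-20, 1, -3, -12, -19, -4, -7, -16, -18]
  -20 vs larger child 1 at index 1, swap → [1, -20, -3, -12, -19, -4, -7, -16, -18]
  -20 vs larger child -12 at index 3, swap → [1, -12, -3, -20, -19, -4, -7, -16, -18]
  -20 vs larger child -16 at index 7, swap → [1, -12, -3, -16, -19, -4, -7, -20, -18]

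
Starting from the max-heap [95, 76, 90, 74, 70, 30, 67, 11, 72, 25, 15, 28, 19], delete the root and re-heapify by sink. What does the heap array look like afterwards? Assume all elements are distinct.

remove root 95; move last element 19 to root → [19, 76, 90, 74, 70, 30, 67, 11, 72, 25, 15, 28]
19 vs larger child 90 at index 2, swap → [90, 76, 19, 74, 70, 30, 67, 11, 72, 25, 15, 28]
19 vs larger child 67 at index 6, swap → [90, 76, 67, 74, 70, 30, 19, 11, 72, 25, 15, 28]

[90, 76, 67, 74, 70, 30, 19, 11, 72, 25, 15, 28]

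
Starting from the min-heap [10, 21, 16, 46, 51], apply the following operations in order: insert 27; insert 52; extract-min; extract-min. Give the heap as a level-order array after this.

[21, 46, 27, 52, 51]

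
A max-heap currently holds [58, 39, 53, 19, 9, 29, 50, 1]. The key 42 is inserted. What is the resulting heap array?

append 42 at index 8 → [58, 39, 53, 19, 9, 29, 50, 1, 42]
42 > parent 19 at index 3, swap → [58, 39, 53, 42, 9, 29, 50, 1, 19]
42 > parent 39 at index 1, swap → [58, 42, 53, 39, 9, 29, 50, 1, 19]

[58, 42, 53, 39, 9, 29, 50, 1, 19]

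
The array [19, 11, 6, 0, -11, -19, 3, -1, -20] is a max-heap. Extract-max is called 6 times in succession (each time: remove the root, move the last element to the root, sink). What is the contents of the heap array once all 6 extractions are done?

[-11, -20, -19]

extract-max #1 returns 19:
  remove root 19; move last element -20 to root → [-20, 11, 6, 0, -11, -19, 3, -1]
  -20 vs larger child 11 at index 1, swap → [11, -20, 6, 0, -11, -19, 3, -1]
  -20 vs larger child 0 at index 3, swap → [11, 0, 6, -20, -11, -19, 3, -1]
  -20 vs only child -1 at index 7, swap → [11, 0, 6, -1, -11, -19, 3, -20]
extract-max #2 returns 11:
  remove root 11; move last element -20 to root → [-20, 0, 6, -1, -11, -19, 3]
  -20 vs larger child 6 at index 2, swap → [6, 0, -20, -1, -11, -19, 3]
  -20 vs larger child 3 at index 6, swap → [6, 0, 3, -1, -11, -19, -20]
extract-max #3 returns 6:
  remove root 6; move last element -20 to root → [-20, 0, 3, -1, -11, -19]
  -20 vs larger child 3 at index 2, swap → [3, 0, -20, -1, -11, -19]
  -20 vs only child -19 at index 5, swap → [3, 0, -19, -1, -11, -20]
extract-max #4 returns 3:
  remove root 3; move last element -20 to root → [-20, 0, -19, -1, -11]
  -20 vs larger child 0 at index 1, swap → [0, -20, -19, -1, -11]
  -20 vs larger child -1 at index 3, swap → [0, -1, -19, -20, -11]
extract-max #5 returns 0:
  remove root 0; move last element -11 to root → [-11, -1, -19, -20]
  -11 vs larger child -1 at index 1, swap → [-1, -11, -19, -20]
extract-max #6 returns -1:
  remove root -1; move last element -20 to root → [-20, -11, -19]
  -20 vs larger child -11 at index 1, swap → [-11, -20, -19]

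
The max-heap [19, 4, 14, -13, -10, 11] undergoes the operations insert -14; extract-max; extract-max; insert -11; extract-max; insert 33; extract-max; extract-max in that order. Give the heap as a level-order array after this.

insert -14:
  append -14 at index 6 → [19, 4, 14, -13, -10, 11, -14] (no swap needed)
extract-max → returns 19:
  remove root 19; move last element -14 to root → [-14, 4, 14, -13, -10, 11]
  -14 vs larger child 14 at index 2, swap → [14, 4, -14, -13, -10, 11]
  -14 vs only child 11 at index 5, swap → [14, 4, 11, -13, -10, -14]
extract-max → returns 14:
  remove root 14; move last element -14 to root → [-14, 4, 11, -13, -10]
  -14 vs larger child 11 at index 2, swap → [11, 4, -14, -13, -10]
insert -11:
  append -11 at index 5 → [11, 4, -14, -13, -10, -11]
  -11 > parent -14 at index 2, swap → [11, 4, -11, -13, -10, -14]
extract-max → returns 11:
  remove root 11; move last element -14 to root → [-14, 4, -11, -13, -10]
  -14 vs larger child 4 at index 1, swap → [4, -14, -11, -13, -10]
  -14 vs larger child -10 at index 4, swap → [4, -10, -11, -13, -14]
insert 33:
  append 33 at index 5 → [4, -10, -11, -13, -14, 33]
  33 > parent -11 at index 2, swap → [4, -10, 33, -13, -14, -11]
  33 > parent 4 at index 0, swap → [33, -10, 4, -13, -14, -11]
extract-max → returns 33:
  remove root 33; move last element -11 to root → [-11, -10, 4, -13, -14]
  -11 vs larger child 4 at index 2, swap → [4, -10, -11, -13, -14]
extract-max → returns 4:
  remove root 4; move last element -14 to root → [-14, -10, -11, -13]
  -14 vs larger child -10 at index 1, swap → [-10, -14, -11, -13]
  -14 vs only child -13 at index 3, swap → [-10, -13, -11, -14]

[-10, -13, -11, -14]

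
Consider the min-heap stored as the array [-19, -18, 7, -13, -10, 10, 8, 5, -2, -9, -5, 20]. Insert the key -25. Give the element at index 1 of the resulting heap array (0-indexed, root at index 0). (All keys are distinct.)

-18

append -25 at index 12 → [-19, -18, 7, -13, -10, 10, 8, 5, -2, -9, -5, 20, -25]
-25 < parent 10 at index 5, swap → [-19, -18, 7, -13, -10, -25, 8, 5, -2, -9, -5, 20, 10]
-25 < parent 7 at index 2, swap → [-19, -18, -25, -13, -10, 7, 8, 5, -2, -9, -5, 20, 10]
-25 < parent -19 at index 0, swap → [-25, -18, -19, -13, -10, 7, 8, 5, -2, -9, -5, 20, 10]
resulting array: [-25, -18, -19, -13, -10, 7, 8, 5, -2, -9, -5, 20, 10]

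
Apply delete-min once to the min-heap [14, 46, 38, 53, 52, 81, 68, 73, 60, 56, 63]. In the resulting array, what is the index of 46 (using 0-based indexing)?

remove root 14; move last element 63 to root → [63, 46, 38, 53, 52, 81, 68, 73, 60, 56]
63 vs smaller child 38 at index 2, swap → [38, 46, 63, 53, 52, 81, 68, 73, 60, 56]
resulting array: [38, 46, 63, 53, 52, 81, 68, 73, 60, 56]

1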